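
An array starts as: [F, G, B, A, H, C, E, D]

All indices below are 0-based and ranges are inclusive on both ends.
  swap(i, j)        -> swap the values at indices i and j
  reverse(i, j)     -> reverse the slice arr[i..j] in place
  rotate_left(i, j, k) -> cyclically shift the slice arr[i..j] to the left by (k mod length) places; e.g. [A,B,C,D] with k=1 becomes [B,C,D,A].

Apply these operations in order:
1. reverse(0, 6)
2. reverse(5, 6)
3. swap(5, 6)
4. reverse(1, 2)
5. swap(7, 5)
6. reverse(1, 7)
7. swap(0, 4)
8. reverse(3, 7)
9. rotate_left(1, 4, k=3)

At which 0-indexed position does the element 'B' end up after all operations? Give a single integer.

Answer: 0

Derivation:
After 1 (reverse(0, 6)): [E, C, H, A, B, G, F, D]
After 2 (reverse(5, 6)): [E, C, H, A, B, F, G, D]
After 3 (swap(5, 6)): [E, C, H, A, B, G, F, D]
After 4 (reverse(1, 2)): [E, H, C, A, B, G, F, D]
After 5 (swap(7, 5)): [E, H, C, A, B, D, F, G]
After 6 (reverse(1, 7)): [E, G, F, D, B, A, C, H]
After 7 (swap(0, 4)): [B, G, F, D, E, A, C, H]
After 8 (reverse(3, 7)): [B, G, F, H, C, A, E, D]
After 9 (rotate_left(1, 4, k=3)): [B, C, G, F, H, A, E, D]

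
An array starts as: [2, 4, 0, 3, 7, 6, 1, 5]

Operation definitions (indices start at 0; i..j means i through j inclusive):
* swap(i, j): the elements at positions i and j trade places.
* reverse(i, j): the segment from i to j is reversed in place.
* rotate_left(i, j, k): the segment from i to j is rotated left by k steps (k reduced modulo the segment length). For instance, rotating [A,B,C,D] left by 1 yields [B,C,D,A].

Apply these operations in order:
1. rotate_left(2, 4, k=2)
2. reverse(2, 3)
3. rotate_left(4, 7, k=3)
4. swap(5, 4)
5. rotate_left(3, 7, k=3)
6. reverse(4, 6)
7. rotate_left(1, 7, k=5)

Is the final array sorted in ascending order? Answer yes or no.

Answer: no

Derivation:
After 1 (rotate_left(2, 4, k=2)): [2, 4, 7, 0, 3, 6, 1, 5]
After 2 (reverse(2, 3)): [2, 4, 0, 7, 3, 6, 1, 5]
After 3 (rotate_left(4, 7, k=3)): [2, 4, 0, 7, 5, 3, 6, 1]
After 4 (swap(5, 4)): [2, 4, 0, 7, 3, 5, 6, 1]
After 5 (rotate_left(3, 7, k=3)): [2, 4, 0, 6, 1, 7, 3, 5]
After 6 (reverse(4, 6)): [2, 4, 0, 6, 3, 7, 1, 5]
After 7 (rotate_left(1, 7, k=5)): [2, 1, 5, 4, 0, 6, 3, 7]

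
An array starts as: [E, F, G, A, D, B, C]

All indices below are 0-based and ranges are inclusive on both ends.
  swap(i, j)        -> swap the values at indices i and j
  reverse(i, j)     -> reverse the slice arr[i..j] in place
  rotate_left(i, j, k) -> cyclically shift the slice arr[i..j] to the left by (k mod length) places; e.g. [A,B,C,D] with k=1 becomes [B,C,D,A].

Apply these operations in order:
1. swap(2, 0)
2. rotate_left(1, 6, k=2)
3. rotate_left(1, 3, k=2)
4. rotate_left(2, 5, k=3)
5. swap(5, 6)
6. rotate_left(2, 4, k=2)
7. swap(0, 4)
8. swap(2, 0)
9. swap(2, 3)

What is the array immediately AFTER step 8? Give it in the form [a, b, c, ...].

Answer: [D, B, A, F, G, E, C]

Derivation:
After 1 (swap(2, 0)): [G, F, E, A, D, B, C]
After 2 (rotate_left(1, 6, k=2)): [G, A, D, B, C, F, E]
After 3 (rotate_left(1, 3, k=2)): [G, B, A, D, C, F, E]
After 4 (rotate_left(2, 5, k=3)): [G, B, F, A, D, C, E]
After 5 (swap(5, 6)): [G, B, F, A, D, E, C]
After 6 (rotate_left(2, 4, k=2)): [G, B, D, F, A, E, C]
After 7 (swap(0, 4)): [A, B, D, F, G, E, C]
After 8 (swap(2, 0)): [D, B, A, F, G, E, C]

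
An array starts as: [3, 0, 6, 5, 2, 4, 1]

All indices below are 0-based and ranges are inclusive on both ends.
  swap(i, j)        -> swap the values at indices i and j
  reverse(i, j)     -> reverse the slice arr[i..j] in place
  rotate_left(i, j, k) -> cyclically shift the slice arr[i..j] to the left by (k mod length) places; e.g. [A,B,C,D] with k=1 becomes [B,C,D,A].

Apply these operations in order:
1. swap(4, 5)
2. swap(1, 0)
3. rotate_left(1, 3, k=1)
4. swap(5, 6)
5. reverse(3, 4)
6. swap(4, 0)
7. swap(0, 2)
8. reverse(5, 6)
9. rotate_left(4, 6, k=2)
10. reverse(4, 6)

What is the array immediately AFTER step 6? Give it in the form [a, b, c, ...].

Answer: [3, 6, 5, 4, 0, 1, 2]

Derivation:
After 1 (swap(4, 5)): [3, 0, 6, 5, 4, 2, 1]
After 2 (swap(1, 0)): [0, 3, 6, 5, 4, 2, 1]
After 3 (rotate_left(1, 3, k=1)): [0, 6, 5, 3, 4, 2, 1]
After 4 (swap(5, 6)): [0, 6, 5, 3, 4, 1, 2]
After 5 (reverse(3, 4)): [0, 6, 5, 4, 3, 1, 2]
After 6 (swap(4, 0)): [3, 6, 5, 4, 0, 1, 2]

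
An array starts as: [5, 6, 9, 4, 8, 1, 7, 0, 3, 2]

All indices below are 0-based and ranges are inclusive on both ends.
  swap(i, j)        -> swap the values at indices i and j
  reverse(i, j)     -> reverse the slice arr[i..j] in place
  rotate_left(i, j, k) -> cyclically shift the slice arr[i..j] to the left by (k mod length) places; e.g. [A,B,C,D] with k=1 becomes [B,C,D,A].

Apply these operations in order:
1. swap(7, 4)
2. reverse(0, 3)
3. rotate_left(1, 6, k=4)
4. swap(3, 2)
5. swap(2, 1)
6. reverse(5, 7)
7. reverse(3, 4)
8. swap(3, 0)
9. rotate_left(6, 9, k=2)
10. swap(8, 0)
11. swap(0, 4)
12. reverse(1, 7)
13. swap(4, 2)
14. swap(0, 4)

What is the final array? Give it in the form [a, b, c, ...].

After 1 (swap(7, 4)): [5, 6, 9, 4, 0, 1, 7, 8, 3, 2]
After 2 (reverse(0, 3)): [4, 9, 6, 5, 0, 1, 7, 8, 3, 2]
After 3 (rotate_left(1, 6, k=4)): [4, 1, 7, 9, 6, 5, 0, 8, 3, 2]
After 4 (swap(3, 2)): [4, 1, 9, 7, 6, 5, 0, 8, 3, 2]
After 5 (swap(2, 1)): [4, 9, 1, 7, 6, 5, 0, 8, 3, 2]
After 6 (reverse(5, 7)): [4, 9, 1, 7, 6, 8, 0, 5, 3, 2]
After 7 (reverse(3, 4)): [4, 9, 1, 6, 7, 8, 0, 5, 3, 2]
After 8 (swap(3, 0)): [6, 9, 1, 4, 7, 8, 0, 5, 3, 2]
After 9 (rotate_left(6, 9, k=2)): [6, 9, 1, 4, 7, 8, 3, 2, 0, 5]
After 10 (swap(8, 0)): [0, 9, 1, 4, 7, 8, 3, 2, 6, 5]
After 11 (swap(0, 4)): [7, 9, 1, 4, 0, 8, 3, 2, 6, 5]
After 12 (reverse(1, 7)): [7, 2, 3, 8, 0, 4, 1, 9, 6, 5]
After 13 (swap(4, 2)): [7, 2, 0, 8, 3, 4, 1, 9, 6, 5]
After 14 (swap(0, 4)): [3, 2, 0, 8, 7, 4, 1, 9, 6, 5]

Answer: [3, 2, 0, 8, 7, 4, 1, 9, 6, 5]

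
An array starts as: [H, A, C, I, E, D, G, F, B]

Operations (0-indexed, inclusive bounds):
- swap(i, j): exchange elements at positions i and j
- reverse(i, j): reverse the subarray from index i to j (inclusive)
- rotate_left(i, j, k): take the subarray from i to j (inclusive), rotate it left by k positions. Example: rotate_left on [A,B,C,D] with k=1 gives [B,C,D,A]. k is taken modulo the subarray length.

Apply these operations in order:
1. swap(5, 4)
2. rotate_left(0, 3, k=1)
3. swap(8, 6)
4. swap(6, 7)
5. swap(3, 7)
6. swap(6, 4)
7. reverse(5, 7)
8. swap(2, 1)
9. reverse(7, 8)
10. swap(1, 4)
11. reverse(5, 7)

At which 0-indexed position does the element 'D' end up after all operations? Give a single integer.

After 1 (swap(5, 4)): [H, A, C, I, D, E, G, F, B]
After 2 (rotate_left(0, 3, k=1)): [A, C, I, H, D, E, G, F, B]
After 3 (swap(8, 6)): [A, C, I, H, D, E, B, F, G]
After 4 (swap(6, 7)): [A, C, I, H, D, E, F, B, G]
After 5 (swap(3, 7)): [A, C, I, B, D, E, F, H, G]
After 6 (swap(6, 4)): [A, C, I, B, F, E, D, H, G]
After 7 (reverse(5, 7)): [A, C, I, B, F, H, D, E, G]
After 8 (swap(2, 1)): [A, I, C, B, F, H, D, E, G]
After 9 (reverse(7, 8)): [A, I, C, B, F, H, D, G, E]
After 10 (swap(1, 4)): [A, F, C, B, I, H, D, G, E]
After 11 (reverse(5, 7)): [A, F, C, B, I, G, D, H, E]

Answer: 6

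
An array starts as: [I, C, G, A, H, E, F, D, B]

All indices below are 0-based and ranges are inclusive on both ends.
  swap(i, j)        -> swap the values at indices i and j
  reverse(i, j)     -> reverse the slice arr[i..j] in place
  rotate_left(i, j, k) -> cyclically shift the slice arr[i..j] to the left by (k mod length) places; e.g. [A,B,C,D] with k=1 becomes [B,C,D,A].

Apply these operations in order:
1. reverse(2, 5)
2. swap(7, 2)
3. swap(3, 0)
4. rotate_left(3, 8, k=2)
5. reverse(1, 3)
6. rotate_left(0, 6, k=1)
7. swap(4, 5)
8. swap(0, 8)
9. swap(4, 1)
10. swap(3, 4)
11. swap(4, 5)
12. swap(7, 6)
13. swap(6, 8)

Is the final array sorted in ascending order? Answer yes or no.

Answer: yes

Derivation:
After 1 (reverse(2, 5)): [I, C, E, H, A, G, F, D, B]
After 2 (swap(7, 2)): [I, C, D, H, A, G, F, E, B]
After 3 (swap(3, 0)): [H, C, D, I, A, G, F, E, B]
After 4 (rotate_left(3, 8, k=2)): [H, C, D, G, F, E, B, I, A]
After 5 (reverse(1, 3)): [H, G, D, C, F, E, B, I, A]
After 6 (rotate_left(0, 6, k=1)): [G, D, C, F, E, B, H, I, A]
After 7 (swap(4, 5)): [G, D, C, F, B, E, H, I, A]
After 8 (swap(0, 8)): [A, D, C, F, B, E, H, I, G]
After 9 (swap(4, 1)): [A, B, C, F, D, E, H, I, G]
After 10 (swap(3, 4)): [A, B, C, D, F, E, H, I, G]
After 11 (swap(4, 5)): [A, B, C, D, E, F, H, I, G]
After 12 (swap(7, 6)): [A, B, C, D, E, F, I, H, G]
After 13 (swap(6, 8)): [A, B, C, D, E, F, G, H, I]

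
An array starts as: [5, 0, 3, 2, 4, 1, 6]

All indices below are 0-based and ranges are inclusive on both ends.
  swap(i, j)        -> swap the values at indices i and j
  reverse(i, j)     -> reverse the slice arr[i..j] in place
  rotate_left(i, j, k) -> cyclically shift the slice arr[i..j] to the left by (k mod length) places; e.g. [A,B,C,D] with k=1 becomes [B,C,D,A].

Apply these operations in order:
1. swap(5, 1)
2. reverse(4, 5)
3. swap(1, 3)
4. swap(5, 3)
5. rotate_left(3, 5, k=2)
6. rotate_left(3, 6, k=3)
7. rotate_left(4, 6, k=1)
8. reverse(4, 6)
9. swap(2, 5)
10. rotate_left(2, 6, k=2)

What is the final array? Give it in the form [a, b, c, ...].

After 1 (swap(5, 1)): [5, 1, 3, 2, 4, 0, 6]
After 2 (reverse(4, 5)): [5, 1, 3, 2, 0, 4, 6]
After 3 (swap(1, 3)): [5, 2, 3, 1, 0, 4, 6]
After 4 (swap(5, 3)): [5, 2, 3, 4, 0, 1, 6]
After 5 (rotate_left(3, 5, k=2)): [5, 2, 3, 1, 4, 0, 6]
After 6 (rotate_left(3, 6, k=3)): [5, 2, 3, 6, 1, 4, 0]
After 7 (rotate_left(4, 6, k=1)): [5, 2, 3, 6, 4, 0, 1]
After 8 (reverse(4, 6)): [5, 2, 3, 6, 1, 0, 4]
After 9 (swap(2, 5)): [5, 2, 0, 6, 1, 3, 4]
After 10 (rotate_left(2, 6, k=2)): [5, 2, 1, 3, 4, 0, 6]

Answer: [5, 2, 1, 3, 4, 0, 6]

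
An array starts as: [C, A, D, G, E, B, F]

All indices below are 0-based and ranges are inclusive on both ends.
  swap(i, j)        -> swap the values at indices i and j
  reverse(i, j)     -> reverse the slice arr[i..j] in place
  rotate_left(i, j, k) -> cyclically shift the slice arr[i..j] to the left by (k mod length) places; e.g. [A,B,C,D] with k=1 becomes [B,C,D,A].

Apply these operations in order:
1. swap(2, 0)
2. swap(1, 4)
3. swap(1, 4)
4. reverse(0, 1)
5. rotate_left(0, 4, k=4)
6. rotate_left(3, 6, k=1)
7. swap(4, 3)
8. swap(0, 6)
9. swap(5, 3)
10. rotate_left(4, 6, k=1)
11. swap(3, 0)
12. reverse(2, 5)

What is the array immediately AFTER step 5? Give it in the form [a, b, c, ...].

Answer: [E, A, D, C, G, B, F]

Derivation:
After 1 (swap(2, 0)): [D, A, C, G, E, B, F]
After 2 (swap(1, 4)): [D, E, C, G, A, B, F]
After 3 (swap(1, 4)): [D, A, C, G, E, B, F]
After 4 (reverse(0, 1)): [A, D, C, G, E, B, F]
After 5 (rotate_left(0, 4, k=4)): [E, A, D, C, G, B, F]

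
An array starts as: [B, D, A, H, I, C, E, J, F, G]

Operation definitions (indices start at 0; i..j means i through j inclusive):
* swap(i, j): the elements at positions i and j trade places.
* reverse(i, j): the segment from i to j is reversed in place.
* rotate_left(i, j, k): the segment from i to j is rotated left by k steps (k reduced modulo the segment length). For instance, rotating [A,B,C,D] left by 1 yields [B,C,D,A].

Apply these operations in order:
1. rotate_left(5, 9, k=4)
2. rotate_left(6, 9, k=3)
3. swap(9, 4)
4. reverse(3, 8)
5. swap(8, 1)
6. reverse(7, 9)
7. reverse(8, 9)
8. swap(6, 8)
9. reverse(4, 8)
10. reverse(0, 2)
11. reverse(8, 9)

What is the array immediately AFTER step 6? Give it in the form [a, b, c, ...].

After 1 (rotate_left(5, 9, k=4)): [B, D, A, H, I, G, C, E, J, F]
After 2 (rotate_left(6, 9, k=3)): [B, D, A, H, I, G, F, C, E, J]
After 3 (swap(9, 4)): [B, D, A, H, J, G, F, C, E, I]
After 4 (reverse(3, 8)): [B, D, A, E, C, F, G, J, H, I]
After 5 (swap(8, 1)): [B, H, A, E, C, F, G, J, D, I]
After 6 (reverse(7, 9)): [B, H, A, E, C, F, G, I, D, J]

Answer: [B, H, A, E, C, F, G, I, D, J]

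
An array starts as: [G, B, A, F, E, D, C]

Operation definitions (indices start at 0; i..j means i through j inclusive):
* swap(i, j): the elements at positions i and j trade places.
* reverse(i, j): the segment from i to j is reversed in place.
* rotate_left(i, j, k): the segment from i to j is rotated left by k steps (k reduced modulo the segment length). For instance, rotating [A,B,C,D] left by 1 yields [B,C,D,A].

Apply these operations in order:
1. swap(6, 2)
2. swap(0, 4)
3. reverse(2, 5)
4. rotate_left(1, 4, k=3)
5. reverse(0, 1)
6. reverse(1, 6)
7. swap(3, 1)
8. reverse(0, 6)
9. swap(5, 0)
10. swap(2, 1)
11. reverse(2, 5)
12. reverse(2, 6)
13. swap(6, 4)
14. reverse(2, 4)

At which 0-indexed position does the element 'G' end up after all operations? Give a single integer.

After 1 (swap(6, 2)): [G, B, C, F, E, D, A]
After 2 (swap(0, 4)): [E, B, C, F, G, D, A]
After 3 (reverse(2, 5)): [E, B, D, G, F, C, A]
After 4 (rotate_left(1, 4, k=3)): [E, F, B, D, G, C, A]
After 5 (reverse(0, 1)): [F, E, B, D, G, C, A]
After 6 (reverse(1, 6)): [F, A, C, G, D, B, E]
After 7 (swap(3, 1)): [F, G, C, A, D, B, E]
After 8 (reverse(0, 6)): [E, B, D, A, C, G, F]
After 9 (swap(5, 0)): [G, B, D, A, C, E, F]
After 10 (swap(2, 1)): [G, D, B, A, C, E, F]
After 11 (reverse(2, 5)): [G, D, E, C, A, B, F]
After 12 (reverse(2, 6)): [G, D, F, B, A, C, E]
After 13 (swap(6, 4)): [G, D, F, B, E, C, A]
After 14 (reverse(2, 4)): [G, D, E, B, F, C, A]

Answer: 0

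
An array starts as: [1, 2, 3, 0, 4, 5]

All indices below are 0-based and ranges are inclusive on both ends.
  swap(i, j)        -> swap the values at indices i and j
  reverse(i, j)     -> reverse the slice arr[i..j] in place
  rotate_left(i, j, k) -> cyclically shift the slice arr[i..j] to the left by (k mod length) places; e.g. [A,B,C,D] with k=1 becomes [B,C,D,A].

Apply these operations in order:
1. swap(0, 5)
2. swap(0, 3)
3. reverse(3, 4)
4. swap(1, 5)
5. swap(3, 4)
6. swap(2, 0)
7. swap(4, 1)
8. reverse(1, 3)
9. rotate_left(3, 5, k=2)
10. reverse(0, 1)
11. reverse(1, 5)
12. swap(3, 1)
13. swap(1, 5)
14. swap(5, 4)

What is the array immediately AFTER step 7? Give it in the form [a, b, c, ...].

After 1 (swap(0, 5)): [5, 2, 3, 0, 4, 1]
After 2 (swap(0, 3)): [0, 2, 3, 5, 4, 1]
After 3 (reverse(3, 4)): [0, 2, 3, 4, 5, 1]
After 4 (swap(1, 5)): [0, 1, 3, 4, 5, 2]
After 5 (swap(3, 4)): [0, 1, 3, 5, 4, 2]
After 6 (swap(2, 0)): [3, 1, 0, 5, 4, 2]
After 7 (swap(4, 1)): [3, 4, 0, 5, 1, 2]

Answer: [3, 4, 0, 5, 1, 2]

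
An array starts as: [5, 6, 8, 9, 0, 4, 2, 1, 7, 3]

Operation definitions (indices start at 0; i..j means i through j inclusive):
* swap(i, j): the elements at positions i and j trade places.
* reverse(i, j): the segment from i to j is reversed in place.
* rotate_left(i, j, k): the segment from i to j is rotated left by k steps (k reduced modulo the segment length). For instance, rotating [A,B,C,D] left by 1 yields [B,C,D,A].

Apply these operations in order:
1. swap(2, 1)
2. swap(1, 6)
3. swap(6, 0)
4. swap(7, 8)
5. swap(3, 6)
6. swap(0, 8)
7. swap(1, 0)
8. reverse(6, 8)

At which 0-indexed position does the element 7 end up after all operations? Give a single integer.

After 1 (swap(2, 1)): [5, 8, 6, 9, 0, 4, 2, 1, 7, 3]
After 2 (swap(1, 6)): [5, 2, 6, 9, 0, 4, 8, 1, 7, 3]
After 3 (swap(6, 0)): [8, 2, 6, 9, 0, 4, 5, 1, 7, 3]
After 4 (swap(7, 8)): [8, 2, 6, 9, 0, 4, 5, 7, 1, 3]
After 5 (swap(3, 6)): [8, 2, 6, 5, 0, 4, 9, 7, 1, 3]
After 6 (swap(0, 8)): [1, 2, 6, 5, 0, 4, 9, 7, 8, 3]
After 7 (swap(1, 0)): [2, 1, 6, 5, 0, 4, 9, 7, 8, 3]
After 8 (reverse(6, 8)): [2, 1, 6, 5, 0, 4, 8, 7, 9, 3]

Answer: 7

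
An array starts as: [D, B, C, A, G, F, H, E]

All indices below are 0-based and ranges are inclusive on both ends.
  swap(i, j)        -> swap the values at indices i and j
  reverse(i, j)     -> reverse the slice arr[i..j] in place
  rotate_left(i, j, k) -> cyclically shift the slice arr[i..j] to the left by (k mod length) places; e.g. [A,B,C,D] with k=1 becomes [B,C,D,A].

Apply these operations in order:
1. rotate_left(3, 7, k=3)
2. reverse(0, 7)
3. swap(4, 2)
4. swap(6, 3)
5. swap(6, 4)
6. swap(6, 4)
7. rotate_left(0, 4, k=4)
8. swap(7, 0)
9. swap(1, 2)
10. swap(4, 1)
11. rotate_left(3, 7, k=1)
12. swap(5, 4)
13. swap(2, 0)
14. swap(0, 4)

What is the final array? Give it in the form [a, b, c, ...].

Answer: [E, B, D, G, F, C, A, H]

Derivation:
After 1 (rotate_left(3, 7, k=3)): [D, B, C, H, E, A, G, F]
After 2 (reverse(0, 7)): [F, G, A, E, H, C, B, D]
After 3 (swap(4, 2)): [F, G, H, E, A, C, B, D]
After 4 (swap(6, 3)): [F, G, H, B, A, C, E, D]
After 5 (swap(6, 4)): [F, G, H, B, E, C, A, D]
After 6 (swap(6, 4)): [F, G, H, B, A, C, E, D]
After 7 (rotate_left(0, 4, k=4)): [A, F, G, H, B, C, E, D]
After 8 (swap(7, 0)): [D, F, G, H, B, C, E, A]
After 9 (swap(1, 2)): [D, G, F, H, B, C, E, A]
After 10 (swap(4, 1)): [D, B, F, H, G, C, E, A]
After 11 (rotate_left(3, 7, k=1)): [D, B, F, G, C, E, A, H]
After 12 (swap(5, 4)): [D, B, F, G, E, C, A, H]
After 13 (swap(2, 0)): [F, B, D, G, E, C, A, H]
After 14 (swap(0, 4)): [E, B, D, G, F, C, A, H]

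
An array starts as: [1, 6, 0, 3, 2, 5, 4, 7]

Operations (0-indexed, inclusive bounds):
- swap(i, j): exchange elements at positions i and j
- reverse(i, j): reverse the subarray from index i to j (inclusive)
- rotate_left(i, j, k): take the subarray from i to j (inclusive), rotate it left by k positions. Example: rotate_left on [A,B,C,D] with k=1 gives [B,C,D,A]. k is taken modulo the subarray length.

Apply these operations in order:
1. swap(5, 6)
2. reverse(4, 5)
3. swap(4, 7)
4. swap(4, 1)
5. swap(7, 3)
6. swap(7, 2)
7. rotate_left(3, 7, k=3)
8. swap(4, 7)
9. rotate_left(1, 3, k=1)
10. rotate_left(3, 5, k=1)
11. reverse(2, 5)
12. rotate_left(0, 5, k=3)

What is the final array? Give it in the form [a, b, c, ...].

Answer: [4, 2, 5, 1, 3, 7, 6, 0]

Derivation:
After 1 (swap(5, 6)): [1, 6, 0, 3, 2, 4, 5, 7]
After 2 (reverse(4, 5)): [1, 6, 0, 3, 4, 2, 5, 7]
After 3 (swap(4, 7)): [1, 6, 0, 3, 7, 2, 5, 4]
After 4 (swap(4, 1)): [1, 7, 0, 3, 6, 2, 5, 4]
After 5 (swap(7, 3)): [1, 7, 0, 4, 6, 2, 5, 3]
After 6 (swap(7, 2)): [1, 7, 3, 4, 6, 2, 5, 0]
After 7 (rotate_left(3, 7, k=3)): [1, 7, 3, 5, 0, 4, 6, 2]
After 8 (swap(4, 7)): [1, 7, 3, 5, 2, 4, 6, 0]
After 9 (rotate_left(1, 3, k=1)): [1, 3, 5, 7, 2, 4, 6, 0]
After 10 (rotate_left(3, 5, k=1)): [1, 3, 5, 2, 4, 7, 6, 0]
After 11 (reverse(2, 5)): [1, 3, 7, 4, 2, 5, 6, 0]
After 12 (rotate_left(0, 5, k=3)): [4, 2, 5, 1, 3, 7, 6, 0]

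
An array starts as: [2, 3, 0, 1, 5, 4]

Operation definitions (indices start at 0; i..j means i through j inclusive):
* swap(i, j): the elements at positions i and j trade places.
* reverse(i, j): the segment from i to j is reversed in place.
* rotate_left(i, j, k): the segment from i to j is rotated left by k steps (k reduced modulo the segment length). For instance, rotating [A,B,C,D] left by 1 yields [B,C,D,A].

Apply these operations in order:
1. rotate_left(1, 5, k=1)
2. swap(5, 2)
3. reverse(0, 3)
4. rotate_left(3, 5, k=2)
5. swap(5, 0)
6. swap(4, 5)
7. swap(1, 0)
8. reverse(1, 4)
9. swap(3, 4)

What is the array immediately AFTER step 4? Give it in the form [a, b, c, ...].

After 1 (rotate_left(1, 5, k=1)): [2, 0, 1, 5, 4, 3]
After 2 (swap(5, 2)): [2, 0, 3, 5, 4, 1]
After 3 (reverse(0, 3)): [5, 3, 0, 2, 4, 1]
After 4 (rotate_left(3, 5, k=2)): [5, 3, 0, 1, 2, 4]

Answer: [5, 3, 0, 1, 2, 4]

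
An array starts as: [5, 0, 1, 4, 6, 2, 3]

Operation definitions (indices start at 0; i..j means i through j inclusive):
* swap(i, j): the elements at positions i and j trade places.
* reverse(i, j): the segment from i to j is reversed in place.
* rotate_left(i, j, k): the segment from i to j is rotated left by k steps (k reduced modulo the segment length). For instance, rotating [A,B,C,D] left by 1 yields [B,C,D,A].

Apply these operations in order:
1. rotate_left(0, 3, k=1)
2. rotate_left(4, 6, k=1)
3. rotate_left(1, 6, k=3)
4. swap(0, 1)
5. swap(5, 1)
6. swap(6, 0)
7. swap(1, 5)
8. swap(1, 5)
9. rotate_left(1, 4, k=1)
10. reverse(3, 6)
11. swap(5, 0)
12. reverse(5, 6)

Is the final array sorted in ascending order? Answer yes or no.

After 1 (rotate_left(0, 3, k=1)): [0, 1, 4, 5, 6, 2, 3]
After 2 (rotate_left(4, 6, k=1)): [0, 1, 4, 5, 2, 3, 6]
After 3 (rotate_left(1, 6, k=3)): [0, 2, 3, 6, 1, 4, 5]
After 4 (swap(0, 1)): [2, 0, 3, 6, 1, 4, 5]
After 5 (swap(5, 1)): [2, 4, 3, 6, 1, 0, 5]
After 6 (swap(6, 0)): [5, 4, 3, 6, 1, 0, 2]
After 7 (swap(1, 5)): [5, 0, 3, 6, 1, 4, 2]
After 8 (swap(1, 5)): [5, 4, 3, 6, 1, 0, 2]
After 9 (rotate_left(1, 4, k=1)): [5, 3, 6, 1, 4, 0, 2]
After 10 (reverse(3, 6)): [5, 3, 6, 2, 0, 4, 1]
After 11 (swap(5, 0)): [4, 3, 6, 2, 0, 5, 1]
After 12 (reverse(5, 6)): [4, 3, 6, 2, 0, 1, 5]

Answer: no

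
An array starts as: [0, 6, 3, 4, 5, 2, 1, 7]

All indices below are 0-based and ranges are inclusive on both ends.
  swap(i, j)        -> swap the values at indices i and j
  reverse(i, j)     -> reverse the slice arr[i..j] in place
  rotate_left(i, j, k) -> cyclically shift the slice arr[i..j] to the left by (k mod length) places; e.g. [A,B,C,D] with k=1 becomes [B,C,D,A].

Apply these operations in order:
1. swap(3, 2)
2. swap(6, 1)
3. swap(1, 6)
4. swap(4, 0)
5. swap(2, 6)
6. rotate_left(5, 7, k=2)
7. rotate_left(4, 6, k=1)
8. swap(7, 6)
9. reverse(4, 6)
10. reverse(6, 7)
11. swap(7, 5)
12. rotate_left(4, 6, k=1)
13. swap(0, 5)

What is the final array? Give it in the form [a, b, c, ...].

After 1 (swap(3, 2)): [0, 6, 4, 3, 5, 2, 1, 7]
After 2 (swap(6, 1)): [0, 1, 4, 3, 5, 2, 6, 7]
After 3 (swap(1, 6)): [0, 6, 4, 3, 5, 2, 1, 7]
After 4 (swap(4, 0)): [5, 6, 4, 3, 0, 2, 1, 7]
After 5 (swap(2, 6)): [5, 6, 1, 3, 0, 2, 4, 7]
After 6 (rotate_left(5, 7, k=2)): [5, 6, 1, 3, 0, 7, 2, 4]
After 7 (rotate_left(4, 6, k=1)): [5, 6, 1, 3, 7, 2, 0, 4]
After 8 (swap(7, 6)): [5, 6, 1, 3, 7, 2, 4, 0]
After 9 (reverse(4, 6)): [5, 6, 1, 3, 4, 2, 7, 0]
After 10 (reverse(6, 7)): [5, 6, 1, 3, 4, 2, 0, 7]
After 11 (swap(7, 5)): [5, 6, 1, 3, 4, 7, 0, 2]
After 12 (rotate_left(4, 6, k=1)): [5, 6, 1, 3, 7, 0, 4, 2]
After 13 (swap(0, 5)): [0, 6, 1, 3, 7, 5, 4, 2]

Answer: [0, 6, 1, 3, 7, 5, 4, 2]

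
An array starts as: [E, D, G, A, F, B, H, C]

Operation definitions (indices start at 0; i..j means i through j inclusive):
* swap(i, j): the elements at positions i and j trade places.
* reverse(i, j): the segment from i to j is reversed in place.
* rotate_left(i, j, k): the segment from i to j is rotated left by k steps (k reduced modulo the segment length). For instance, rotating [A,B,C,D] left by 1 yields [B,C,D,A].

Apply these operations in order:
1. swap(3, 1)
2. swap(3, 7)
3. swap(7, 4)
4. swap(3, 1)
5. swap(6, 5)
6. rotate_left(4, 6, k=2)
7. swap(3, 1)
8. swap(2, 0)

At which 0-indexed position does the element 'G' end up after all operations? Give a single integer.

Answer: 0

Derivation:
After 1 (swap(3, 1)): [E, A, G, D, F, B, H, C]
After 2 (swap(3, 7)): [E, A, G, C, F, B, H, D]
After 3 (swap(7, 4)): [E, A, G, C, D, B, H, F]
After 4 (swap(3, 1)): [E, C, G, A, D, B, H, F]
After 5 (swap(6, 5)): [E, C, G, A, D, H, B, F]
After 6 (rotate_left(4, 6, k=2)): [E, C, G, A, B, D, H, F]
After 7 (swap(3, 1)): [E, A, G, C, B, D, H, F]
After 8 (swap(2, 0)): [G, A, E, C, B, D, H, F]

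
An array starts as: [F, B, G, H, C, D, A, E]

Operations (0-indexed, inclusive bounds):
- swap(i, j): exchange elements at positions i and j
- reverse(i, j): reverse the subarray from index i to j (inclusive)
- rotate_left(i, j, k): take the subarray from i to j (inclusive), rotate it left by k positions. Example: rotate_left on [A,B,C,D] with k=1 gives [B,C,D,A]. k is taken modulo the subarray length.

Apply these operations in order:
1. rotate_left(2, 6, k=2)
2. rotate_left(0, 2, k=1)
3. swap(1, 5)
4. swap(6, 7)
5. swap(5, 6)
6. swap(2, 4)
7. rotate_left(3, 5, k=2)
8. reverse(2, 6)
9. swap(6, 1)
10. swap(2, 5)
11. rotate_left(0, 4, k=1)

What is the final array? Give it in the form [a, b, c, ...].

After 1 (rotate_left(2, 6, k=2)): [F, B, C, D, A, G, H, E]
After 2 (rotate_left(0, 2, k=1)): [B, C, F, D, A, G, H, E]
After 3 (swap(1, 5)): [B, G, F, D, A, C, H, E]
After 4 (swap(6, 7)): [B, G, F, D, A, C, E, H]
After 5 (swap(5, 6)): [B, G, F, D, A, E, C, H]
After 6 (swap(2, 4)): [B, G, A, D, F, E, C, H]
After 7 (rotate_left(3, 5, k=2)): [B, G, A, E, D, F, C, H]
After 8 (reverse(2, 6)): [B, G, C, F, D, E, A, H]
After 9 (swap(6, 1)): [B, A, C, F, D, E, G, H]
After 10 (swap(2, 5)): [B, A, E, F, D, C, G, H]
After 11 (rotate_left(0, 4, k=1)): [A, E, F, D, B, C, G, H]

Answer: [A, E, F, D, B, C, G, H]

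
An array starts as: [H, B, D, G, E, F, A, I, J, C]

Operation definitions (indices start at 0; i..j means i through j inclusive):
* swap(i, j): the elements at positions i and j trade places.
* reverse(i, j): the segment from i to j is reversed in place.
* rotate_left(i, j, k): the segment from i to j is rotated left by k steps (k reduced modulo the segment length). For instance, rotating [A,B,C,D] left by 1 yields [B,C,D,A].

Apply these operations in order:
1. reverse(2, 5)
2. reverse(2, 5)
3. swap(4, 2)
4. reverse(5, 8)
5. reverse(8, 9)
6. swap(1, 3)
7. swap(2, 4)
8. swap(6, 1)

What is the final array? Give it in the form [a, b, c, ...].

After 1 (reverse(2, 5)): [H, B, F, E, G, D, A, I, J, C]
After 2 (reverse(2, 5)): [H, B, D, G, E, F, A, I, J, C]
After 3 (swap(4, 2)): [H, B, E, G, D, F, A, I, J, C]
After 4 (reverse(5, 8)): [H, B, E, G, D, J, I, A, F, C]
After 5 (reverse(8, 9)): [H, B, E, G, D, J, I, A, C, F]
After 6 (swap(1, 3)): [H, G, E, B, D, J, I, A, C, F]
After 7 (swap(2, 4)): [H, G, D, B, E, J, I, A, C, F]
After 8 (swap(6, 1)): [H, I, D, B, E, J, G, A, C, F]

Answer: [H, I, D, B, E, J, G, A, C, F]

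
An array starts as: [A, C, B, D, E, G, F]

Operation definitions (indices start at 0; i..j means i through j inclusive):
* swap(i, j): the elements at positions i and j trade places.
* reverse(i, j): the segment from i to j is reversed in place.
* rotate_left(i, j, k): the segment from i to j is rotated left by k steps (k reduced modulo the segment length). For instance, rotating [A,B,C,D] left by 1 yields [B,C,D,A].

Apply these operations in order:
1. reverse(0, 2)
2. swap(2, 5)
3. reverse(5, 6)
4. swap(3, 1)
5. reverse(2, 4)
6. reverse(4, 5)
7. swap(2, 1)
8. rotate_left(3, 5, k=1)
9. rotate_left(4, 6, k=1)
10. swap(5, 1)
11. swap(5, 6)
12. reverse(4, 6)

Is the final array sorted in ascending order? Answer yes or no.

Answer: no

Derivation:
After 1 (reverse(0, 2)): [B, C, A, D, E, G, F]
After 2 (swap(2, 5)): [B, C, G, D, E, A, F]
After 3 (reverse(5, 6)): [B, C, G, D, E, F, A]
After 4 (swap(3, 1)): [B, D, G, C, E, F, A]
After 5 (reverse(2, 4)): [B, D, E, C, G, F, A]
After 6 (reverse(4, 5)): [B, D, E, C, F, G, A]
After 7 (swap(2, 1)): [B, E, D, C, F, G, A]
After 8 (rotate_left(3, 5, k=1)): [B, E, D, F, G, C, A]
After 9 (rotate_left(4, 6, k=1)): [B, E, D, F, C, A, G]
After 10 (swap(5, 1)): [B, A, D, F, C, E, G]
After 11 (swap(5, 6)): [B, A, D, F, C, G, E]
After 12 (reverse(4, 6)): [B, A, D, F, E, G, C]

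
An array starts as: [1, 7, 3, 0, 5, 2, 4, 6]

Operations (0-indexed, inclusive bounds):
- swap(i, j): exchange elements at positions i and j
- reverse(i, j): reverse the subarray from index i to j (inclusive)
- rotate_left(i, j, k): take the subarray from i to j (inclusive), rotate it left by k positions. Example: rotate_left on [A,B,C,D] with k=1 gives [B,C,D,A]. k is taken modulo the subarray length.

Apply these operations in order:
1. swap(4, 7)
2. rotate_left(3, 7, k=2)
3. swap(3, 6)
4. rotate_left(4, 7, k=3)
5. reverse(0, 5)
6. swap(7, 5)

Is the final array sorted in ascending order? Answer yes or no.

After 1 (swap(4, 7)): [1, 7, 3, 0, 6, 2, 4, 5]
After 2 (rotate_left(3, 7, k=2)): [1, 7, 3, 2, 4, 5, 0, 6]
After 3 (swap(3, 6)): [1, 7, 3, 0, 4, 5, 2, 6]
After 4 (rotate_left(4, 7, k=3)): [1, 7, 3, 0, 6, 4, 5, 2]
After 5 (reverse(0, 5)): [4, 6, 0, 3, 7, 1, 5, 2]
After 6 (swap(7, 5)): [4, 6, 0, 3, 7, 2, 5, 1]

Answer: no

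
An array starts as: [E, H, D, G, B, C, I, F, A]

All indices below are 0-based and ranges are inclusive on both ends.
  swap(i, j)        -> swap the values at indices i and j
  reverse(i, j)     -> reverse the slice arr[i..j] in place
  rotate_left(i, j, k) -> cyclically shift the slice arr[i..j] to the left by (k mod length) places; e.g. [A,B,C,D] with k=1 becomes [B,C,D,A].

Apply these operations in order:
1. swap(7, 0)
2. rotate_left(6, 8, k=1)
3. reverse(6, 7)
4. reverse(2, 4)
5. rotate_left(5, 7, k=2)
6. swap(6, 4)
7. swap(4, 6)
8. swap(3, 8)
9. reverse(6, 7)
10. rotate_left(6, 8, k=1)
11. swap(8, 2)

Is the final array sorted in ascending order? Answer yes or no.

After 1 (swap(7, 0)): [F, H, D, G, B, C, I, E, A]
After 2 (rotate_left(6, 8, k=1)): [F, H, D, G, B, C, E, A, I]
After 3 (reverse(6, 7)): [F, H, D, G, B, C, A, E, I]
After 4 (reverse(2, 4)): [F, H, B, G, D, C, A, E, I]
After 5 (rotate_left(5, 7, k=2)): [F, H, B, G, D, E, C, A, I]
After 6 (swap(6, 4)): [F, H, B, G, C, E, D, A, I]
After 7 (swap(4, 6)): [F, H, B, G, D, E, C, A, I]
After 8 (swap(3, 8)): [F, H, B, I, D, E, C, A, G]
After 9 (reverse(6, 7)): [F, H, B, I, D, E, A, C, G]
After 10 (rotate_left(6, 8, k=1)): [F, H, B, I, D, E, C, G, A]
After 11 (swap(8, 2)): [F, H, A, I, D, E, C, G, B]

Answer: no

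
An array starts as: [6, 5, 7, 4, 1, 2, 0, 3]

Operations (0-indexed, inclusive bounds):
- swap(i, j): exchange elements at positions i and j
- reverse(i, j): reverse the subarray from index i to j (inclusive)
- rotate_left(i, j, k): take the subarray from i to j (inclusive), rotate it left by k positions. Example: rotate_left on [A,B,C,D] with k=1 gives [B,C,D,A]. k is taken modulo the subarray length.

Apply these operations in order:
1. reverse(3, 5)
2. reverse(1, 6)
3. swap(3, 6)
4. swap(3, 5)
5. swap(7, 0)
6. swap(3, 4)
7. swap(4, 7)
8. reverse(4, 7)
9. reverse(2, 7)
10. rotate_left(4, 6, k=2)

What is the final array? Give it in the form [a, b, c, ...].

Answer: [3, 0, 6, 5, 2, 1, 7, 4]

Derivation:
After 1 (reverse(3, 5)): [6, 5, 7, 2, 1, 4, 0, 3]
After 2 (reverse(1, 6)): [6, 0, 4, 1, 2, 7, 5, 3]
After 3 (swap(3, 6)): [6, 0, 4, 5, 2, 7, 1, 3]
After 4 (swap(3, 5)): [6, 0, 4, 7, 2, 5, 1, 3]
After 5 (swap(7, 0)): [3, 0, 4, 7, 2, 5, 1, 6]
After 6 (swap(3, 4)): [3, 0, 4, 2, 7, 5, 1, 6]
After 7 (swap(4, 7)): [3, 0, 4, 2, 6, 5, 1, 7]
After 8 (reverse(4, 7)): [3, 0, 4, 2, 7, 1, 5, 6]
After 9 (reverse(2, 7)): [3, 0, 6, 5, 1, 7, 2, 4]
After 10 (rotate_left(4, 6, k=2)): [3, 0, 6, 5, 2, 1, 7, 4]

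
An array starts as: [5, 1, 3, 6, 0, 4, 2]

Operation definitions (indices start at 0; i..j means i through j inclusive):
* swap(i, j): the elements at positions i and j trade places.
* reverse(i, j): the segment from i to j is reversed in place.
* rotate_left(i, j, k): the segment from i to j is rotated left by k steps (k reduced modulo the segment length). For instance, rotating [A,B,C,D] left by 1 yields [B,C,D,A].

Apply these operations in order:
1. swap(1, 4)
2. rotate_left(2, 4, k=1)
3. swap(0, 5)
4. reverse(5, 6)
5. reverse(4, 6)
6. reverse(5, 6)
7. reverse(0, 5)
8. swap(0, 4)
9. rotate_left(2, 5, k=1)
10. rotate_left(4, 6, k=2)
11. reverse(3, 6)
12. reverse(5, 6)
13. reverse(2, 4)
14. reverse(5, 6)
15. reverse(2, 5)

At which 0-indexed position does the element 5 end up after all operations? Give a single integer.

After 1 (swap(1, 4)): [5, 0, 3, 6, 1, 4, 2]
After 2 (rotate_left(2, 4, k=1)): [5, 0, 6, 1, 3, 4, 2]
After 3 (swap(0, 5)): [4, 0, 6, 1, 3, 5, 2]
After 4 (reverse(5, 6)): [4, 0, 6, 1, 3, 2, 5]
After 5 (reverse(4, 6)): [4, 0, 6, 1, 5, 2, 3]
After 6 (reverse(5, 6)): [4, 0, 6, 1, 5, 3, 2]
After 7 (reverse(0, 5)): [3, 5, 1, 6, 0, 4, 2]
After 8 (swap(0, 4)): [0, 5, 1, 6, 3, 4, 2]
After 9 (rotate_left(2, 5, k=1)): [0, 5, 6, 3, 4, 1, 2]
After 10 (rotate_left(4, 6, k=2)): [0, 5, 6, 3, 2, 4, 1]
After 11 (reverse(3, 6)): [0, 5, 6, 1, 4, 2, 3]
After 12 (reverse(5, 6)): [0, 5, 6, 1, 4, 3, 2]
After 13 (reverse(2, 4)): [0, 5, 4, 1, 6, 3, 2]
After 14 (reverse(5, 6)): [0, 5, 4, 1, 6, 2, 3]
After 15 (reverse(2, 5)): [0, 5, 2, 6, 1, 4, 3]

Answer: 1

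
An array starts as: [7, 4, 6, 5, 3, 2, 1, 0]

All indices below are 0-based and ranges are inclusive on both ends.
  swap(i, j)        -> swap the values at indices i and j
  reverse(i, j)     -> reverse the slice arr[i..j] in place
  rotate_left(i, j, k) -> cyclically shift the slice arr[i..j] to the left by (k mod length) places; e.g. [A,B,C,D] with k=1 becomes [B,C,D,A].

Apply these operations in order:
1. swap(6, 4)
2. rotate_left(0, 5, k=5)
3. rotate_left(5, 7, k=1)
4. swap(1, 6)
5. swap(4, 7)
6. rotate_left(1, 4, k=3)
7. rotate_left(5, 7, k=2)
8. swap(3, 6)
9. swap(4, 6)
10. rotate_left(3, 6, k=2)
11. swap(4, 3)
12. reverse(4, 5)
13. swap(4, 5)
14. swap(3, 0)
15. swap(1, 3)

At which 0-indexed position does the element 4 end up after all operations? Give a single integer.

Answer: 6

Derivation:
After 1 (swap(6, 4)): [7, 4, 6, 5, 1, 2, 3, 0]
After 2 (rotate_left(0, 5, k=5)): [2, 7, 4, 6, 5, 1, 3, 0]
After 3 (rotate_left(5, 7, k=1)): [2, 7, 4, 6, 5, 3, 0, 1]
After 4 (swap(1, 6)): [2, 0, 4, 6, 5, 3, 7, 1]
After 5 (swap(4, 7)): [2, 0, 4, 6, 1, 3, 7, 5]
After 6 (rotate_left(1, 4, k=3)): [2, 1, 0, 4, 6, 3, 7, 5]
After 7 (rotate_left(5, 7, k=2)): [2, 1, 0, 4, 6, 5, 3, 7]
After 8 (swap(3, 6)): [2, 1, 0, 3, 6, 5, 4, 7]
After 9 (swap(4, 6)): [2, 1, 0, 3, 4, 5, 6, 7]
After 10 (rotate_left(3, 6, k=2)): [2, 1, 0, 5, 6, 3, 4, 7]
After 11 (swap(4, 3)): [2, 1, 0, 6, 5, 3, 4, 7]
After 12 (reverse(4, 5)): [2, 1, 0, 6, 3, 5, 4, 7]
After 13 (swap(4, 5)): [2, 1, 0, 6, 5, 3, 4, 7]
After 14 (swap(3, 0)): [6, 1, 0, 2, 5, 3, 4, 7]
After 15 (swap(1, 3)): [6, 2, 0, 1, 5, 3, 4, 7]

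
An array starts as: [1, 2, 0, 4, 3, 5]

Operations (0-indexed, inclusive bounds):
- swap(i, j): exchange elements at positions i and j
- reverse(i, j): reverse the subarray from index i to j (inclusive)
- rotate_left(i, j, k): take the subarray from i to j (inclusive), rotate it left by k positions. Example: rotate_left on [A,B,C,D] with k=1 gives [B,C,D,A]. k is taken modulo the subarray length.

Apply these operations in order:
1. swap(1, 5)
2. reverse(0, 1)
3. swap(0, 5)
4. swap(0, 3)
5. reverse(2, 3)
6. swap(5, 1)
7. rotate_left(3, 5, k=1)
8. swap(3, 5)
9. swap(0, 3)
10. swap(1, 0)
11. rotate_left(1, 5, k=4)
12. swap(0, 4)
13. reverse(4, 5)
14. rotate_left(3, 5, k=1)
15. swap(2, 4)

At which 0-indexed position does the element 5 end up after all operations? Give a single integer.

After 1 (swap(1, 5)): [1, 5, 0, 4, 3, 2]
After 2 (reverse(0, 1)): [5, 1, 0, 4, 3, 2]
After 3 (swap(0, 5)): [2, 1, 0, 4, 3, 5]
After 4 (swap(0, 3)): [4, 1, 0, 2, 3, 5]
After 5 (reverse(2, 3)): [4, 1, 2, 0, 3, 5]
After 6 (swap(5, 1)): [4, 5, 2, 0, 3, 1]
After 7 (rotate_left(3, 5, k=1)): [4, 5, 2, 3, 1, 0]
After 8 (swap(3, 5)): [4, 5, 2, 0, 1, 3]
After 9 (swap(0, 3)): [0, 5, 2, 4, 1, 3]
After 10 (swap(1, 0)): [5, 0, 2, 4, 1, 3]
After 11 (rotate_left(1, 5, k=4)): [5, 3, 0, 2, 4, 1]
After 12 (swap(0, 4)): [4, 3, 0, 2, 5, 1]
After 13 (reverse(4, 5)): [4, 3, 0, 2, 1, 5]
After 14 (rotate_left(3, 5, k=1)): [4, 3, 0, 1, 5, 2]
After 15 (swap(2, 4)): [4, 3, 5, 1, 0, 2]

Answer: 2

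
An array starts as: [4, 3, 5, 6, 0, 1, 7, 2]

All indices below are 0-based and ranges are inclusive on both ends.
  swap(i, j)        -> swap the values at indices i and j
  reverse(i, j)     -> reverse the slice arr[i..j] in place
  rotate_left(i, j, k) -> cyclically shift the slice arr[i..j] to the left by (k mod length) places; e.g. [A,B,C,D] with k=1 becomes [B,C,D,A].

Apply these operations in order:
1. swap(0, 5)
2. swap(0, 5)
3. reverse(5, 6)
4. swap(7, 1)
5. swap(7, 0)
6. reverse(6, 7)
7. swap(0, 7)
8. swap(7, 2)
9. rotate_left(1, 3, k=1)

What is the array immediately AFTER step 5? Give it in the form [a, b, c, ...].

Answer: [3, 2, 5, 6, 0, 7, 1, 4]

Derivation:
After 1 (swap(0, 5)): [1, 3, 5, 6, 0, 4, 7, 2]
After 2 (swap(0, 5)): [4, 3, 5, 6, 0, 1, 7, 2]
After 3 (reverse(5, 6)): [4, 3, 5, 6, 0, 7, 1, 2]
After 4 (swap(7, 1)): [4, 2, 5, 6, 0, 7, 1, 3]
After 5 (swap(7, 0)): [3, 2, 5, 6, 0, 7, 1, 4]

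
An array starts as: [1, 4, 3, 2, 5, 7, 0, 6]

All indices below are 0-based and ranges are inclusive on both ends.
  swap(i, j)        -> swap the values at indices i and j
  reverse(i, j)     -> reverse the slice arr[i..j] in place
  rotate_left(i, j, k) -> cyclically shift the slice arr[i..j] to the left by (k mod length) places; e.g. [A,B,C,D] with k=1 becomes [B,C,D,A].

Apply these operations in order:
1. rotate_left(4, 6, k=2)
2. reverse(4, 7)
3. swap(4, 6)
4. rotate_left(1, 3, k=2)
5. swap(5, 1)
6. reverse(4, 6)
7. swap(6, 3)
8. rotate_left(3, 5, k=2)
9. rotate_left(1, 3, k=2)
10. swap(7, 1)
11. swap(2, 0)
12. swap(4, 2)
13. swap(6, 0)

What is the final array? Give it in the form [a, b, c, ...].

Answer: [3, 0, 5, 4, 1, 6, 7, 2]

Derivation:
After 1 (rotate_left(4, 6, k=2)): [1, 4, 3, 2, 0, 5, 7, 6]
After 2 (reverse(4, 7)): [1, 4, 3, 2, 6, 7, 5, 0]
After 3 (swap(4, 6)): [1, 4, 3, 2, 5, 7, 6, 0]
After 4 (rotate_left(1, 3, k=2)): [1, 2, 4, 3, 5, 7, 6, 0]
After 5 (swap(5, 1)): [1, 7, 4, 3, 5, 2, 6, 0]
After 6 (reverse(4, 6)): [1, 7, 4, 3, 6, 2, 5, 0]
After 7 (swap(6, 3)): [1, 7, 4, 5, 6, 2, 3, 0]
After 8 (rotate_left(3, 5, k=2)): [1, 7, 4, 2, 5, 6, 3, 0]
After 9 (rotate_left(1, 3, k=2)): [1, 2, 7, 4, 5, 6, 3, 0]
After 10 (swap(7, 1)): [1, 0, 7, 4, 5, 6, 3, 2]
After 11 (swap(2, 0)): [7, 0, 1, 4, 5, 6, 3, 2]
After 12 (swap(4, 2)): [7, 0, 5, 4, 1, 6, 3, 2]
After 13 (swap(6, 0)): [3, 0, 5, 4, 1, 6, 7, 2]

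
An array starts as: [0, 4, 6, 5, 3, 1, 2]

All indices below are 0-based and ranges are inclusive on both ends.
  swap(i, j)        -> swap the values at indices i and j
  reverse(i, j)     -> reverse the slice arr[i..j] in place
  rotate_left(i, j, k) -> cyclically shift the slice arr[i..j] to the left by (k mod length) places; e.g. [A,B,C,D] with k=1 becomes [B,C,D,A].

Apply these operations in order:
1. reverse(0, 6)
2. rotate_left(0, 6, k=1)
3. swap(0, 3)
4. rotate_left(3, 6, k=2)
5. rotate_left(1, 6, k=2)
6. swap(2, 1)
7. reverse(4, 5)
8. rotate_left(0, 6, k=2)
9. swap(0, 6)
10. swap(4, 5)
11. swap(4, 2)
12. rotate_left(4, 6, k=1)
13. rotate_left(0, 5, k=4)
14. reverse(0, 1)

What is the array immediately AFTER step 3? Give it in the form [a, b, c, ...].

Answer: [6, 3, 5, 1, 4, 0, 2]

Derivation:
After 1 (reverse(0, 6)): [2, 1, 3, 5, 6, 4, 0]
After 2 (rotate_left(0, 6, k=1)): [1, 3, 5, 6, 4, 0, 2]
After 3 (swap(0, 3)): [6, 3, 5, 1, 4, 0, 2]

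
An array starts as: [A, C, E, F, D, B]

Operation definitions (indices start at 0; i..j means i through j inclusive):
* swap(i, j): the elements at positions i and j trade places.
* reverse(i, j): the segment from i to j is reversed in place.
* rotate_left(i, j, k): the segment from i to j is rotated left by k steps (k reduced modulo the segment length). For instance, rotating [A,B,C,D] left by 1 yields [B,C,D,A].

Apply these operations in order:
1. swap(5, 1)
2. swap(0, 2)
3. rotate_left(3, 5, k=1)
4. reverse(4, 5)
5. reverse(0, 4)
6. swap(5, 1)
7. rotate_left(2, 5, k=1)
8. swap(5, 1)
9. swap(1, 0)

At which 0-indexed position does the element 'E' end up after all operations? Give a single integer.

Answer: 3

Derivation:
After 1 (swap(5, 1)): [A, B, E, F, D, C]
After 2 (swap(0, 2)): [E, B, A, F, D, C]
After 3 (rotate_left(3, 5, k=1)): [E, B, A, D, C, F]
After 4 (reverse(4, 5)): [E, B, A, D, F, C]
After 5 (reverse(0, 4)): [F, D, A, B, E, C]
After 6 (swap(5, 1)): [F, C, A, B, E, D]
After 7 (rotate_left(2, 5, k=1)): [F, C, B, E, D, A]
After 8 (swap(5, 1)): [F, A, B, E, D, C]
After 9 (swap(1, 0)): [A, F, B, E, D, C]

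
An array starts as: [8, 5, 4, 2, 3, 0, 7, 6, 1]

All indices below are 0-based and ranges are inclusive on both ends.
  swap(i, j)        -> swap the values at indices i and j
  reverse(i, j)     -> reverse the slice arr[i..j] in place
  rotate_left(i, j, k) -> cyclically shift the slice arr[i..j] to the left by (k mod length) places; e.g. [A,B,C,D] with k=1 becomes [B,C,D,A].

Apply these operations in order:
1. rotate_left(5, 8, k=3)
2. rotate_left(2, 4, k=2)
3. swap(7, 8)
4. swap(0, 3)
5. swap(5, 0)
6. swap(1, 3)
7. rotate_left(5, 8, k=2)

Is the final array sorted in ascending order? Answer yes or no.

Answer: no

Derivation:
After 1 (rotate_left(5, 8, k=3)): [8, 5, 4, 2, 3, 1, 0, 7, 6]
After 2 (rotate_left(2, 4, k=2)): [8, 5, 3, 4, 2, 1, 0, 7, 6]
After 3 (swap(7, 8)): [8, 5, 3, 4, 2, 1, 0, 6, 7]
After 4 (swap(0, 3)): [4, 5, 3, 8, 2, 1, 0, 6, 7]
After 5 (swap(5, 0)): [1, 5, 3, 8, 2, 4, 0, 6, 7]
After 6 (swap(1, 3)): [1, 8, 3, 5, 2, 4, 0, 6, 7]
After 7 (rotate_left(5, 8, k=2)): [1, 8, 3, 5, 2, 6, 7, 4, 0]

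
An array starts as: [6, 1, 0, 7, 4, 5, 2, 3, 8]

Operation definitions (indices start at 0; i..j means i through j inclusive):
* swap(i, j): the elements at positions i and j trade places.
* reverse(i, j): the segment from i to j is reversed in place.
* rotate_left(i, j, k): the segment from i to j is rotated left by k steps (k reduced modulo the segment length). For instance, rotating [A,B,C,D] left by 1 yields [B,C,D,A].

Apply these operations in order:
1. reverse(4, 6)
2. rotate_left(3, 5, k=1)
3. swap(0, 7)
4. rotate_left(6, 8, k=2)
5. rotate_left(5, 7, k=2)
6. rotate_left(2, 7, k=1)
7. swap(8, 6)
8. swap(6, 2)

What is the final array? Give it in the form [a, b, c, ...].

After 1 (reverse(4, 6)): [6, 1, 0, 7, 2, 5, 4, 3, 8]
After 2 (rotate_left(3, 5, k=1)): [6, 1, 0, 2, 5, 7, 4, 3, 8]
After 3 (swap(0, 7)): [3, 1, 0, 2, 5, 7, 4, 6, 8]
After 4 (rotate_left(6, 8, k=2)): [3, 1, 0, 2, 5, 7, 8, 4, 6]
After 5 (rotate_left(5, 7, k=2)): [3, 1, 0, 2, 5, 4, 7, 8, 6]
After 6 (rotate_left(2, 7, k=1)): [3, 1, 2, 5, 4, 7, 8, 0, 6]
After 7 (swap(8, 6)): [3, 1, 2, 5, 4, 7, 6, 0, 8]
After 8 (swap(6, 2)): [3, 1, 6, 5, 4, 7, 2, 0, 8]

Answer: [3, 1, 6, 5, 4, 7, 2, 0, 8]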